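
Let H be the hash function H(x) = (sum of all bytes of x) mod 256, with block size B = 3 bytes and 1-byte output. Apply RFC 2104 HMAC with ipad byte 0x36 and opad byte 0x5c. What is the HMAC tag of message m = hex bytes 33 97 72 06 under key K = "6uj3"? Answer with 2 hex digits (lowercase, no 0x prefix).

f8

Key "6uj3" = 36 75 6a 33 is 4 bytes > B = 3, so hash it first: H(key) = 48, then zero-pad to 3 bytes: K' = 48 00 00.
K' ⊕ ipad = 7e 36 36.  K' ⊕ opad = 14 5c 5c.
Inner input = (K'⊕ipad) ∥ m = 7e 36 36 ∥ 33 97 72 06.
Inner hash: sum = 126+54+54+51+151+114+6 = 556; mod 256 = 44 → 2c.
Outer input = (K'⊕opad) ∥ inner = 14 5c 5c ∥ 2c.
Outer hash (tag): sum = 20+92+92+44 = 248 → f8.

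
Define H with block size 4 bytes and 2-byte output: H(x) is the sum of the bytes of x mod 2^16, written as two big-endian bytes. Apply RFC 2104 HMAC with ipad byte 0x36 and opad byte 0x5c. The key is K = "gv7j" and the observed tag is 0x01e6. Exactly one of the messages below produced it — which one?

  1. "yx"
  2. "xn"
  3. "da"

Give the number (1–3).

Key "gv7j" = 67 76 37 6a is exactly B = 4 bytes: K' = 67 76 37 6a.
K' ⊕ ipad = 51 40 01 5c; K' ⊕ opad = 3b 2a 6b 36.
m1: inner = H(51 40 01 5c 79 78) = 01 df; tag = H(3b 2a 6b 36 01 df) = 01e6 ← matches
m2: inner = H(51 40 01 5c 78 6e) = 01 d4; tag = H(3b 2a 6b 36 01 d4) = 01db
m3: inner = H(51 40 01 5c 64 61) = 01 b3; tag = H(3b 2a 6b 36 01 b3) = 01ba

1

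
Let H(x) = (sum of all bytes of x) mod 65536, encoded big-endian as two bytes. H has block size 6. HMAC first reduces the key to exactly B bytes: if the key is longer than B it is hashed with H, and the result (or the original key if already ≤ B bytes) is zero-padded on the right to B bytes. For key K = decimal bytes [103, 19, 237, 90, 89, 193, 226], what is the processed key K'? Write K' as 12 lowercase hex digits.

03bd00000000

|K| = 7 > B = 6, so first hash the key.
H(K): sum = 103+19+237+90+89+193+226 = 957 → 03 bd.
Zero-pad H(K) = 03 bd to 6 bytes: K' = 03 bd 00 00 00 00.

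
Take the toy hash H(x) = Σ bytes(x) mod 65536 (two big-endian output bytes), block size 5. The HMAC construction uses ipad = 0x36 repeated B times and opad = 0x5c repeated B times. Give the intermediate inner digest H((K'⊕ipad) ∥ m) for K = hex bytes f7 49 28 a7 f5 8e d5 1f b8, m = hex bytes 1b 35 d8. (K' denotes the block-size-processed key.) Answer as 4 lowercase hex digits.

Key hex bytes f7 49 28 a7 f5 8e d5 1f b8 is 9 bytes > B = 5, so hash it first: H(key) = 05 3e, then zero-pad to 5 bytes: K' = 05 3e 00 00 00.
K' ⊕ ipad = 33 08 36 36 36.
Inner input = 33 08 36 36 36 ∥ 1b 35 d8.
Inner hash: sum = 51+8+54+54+54+27+53+216 = 517 → 02 05.

0205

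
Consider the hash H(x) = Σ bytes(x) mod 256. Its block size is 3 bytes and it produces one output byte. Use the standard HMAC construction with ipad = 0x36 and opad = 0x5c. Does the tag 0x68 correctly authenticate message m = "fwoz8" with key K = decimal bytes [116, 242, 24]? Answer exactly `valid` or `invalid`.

Key decimal bytes [116, 242, 24] = 74 f2 18 is exactly B = 3 bytes: K' = 74 f2 18.
K' ⊕ ipad = 42 c4 2e; K' ⊕ opad = 28 ae 44.
Inner hash: sum = 66+196+46+102+119+111+122+56 = 818; mod 256 = 50 → 32.
Outer hash (recomputed tag): sum = 40+174+68+50 = 332; mod 256 = 76 → 4c.
Recomputed tag = 4c; claimed = 68 → mismatch.

invalid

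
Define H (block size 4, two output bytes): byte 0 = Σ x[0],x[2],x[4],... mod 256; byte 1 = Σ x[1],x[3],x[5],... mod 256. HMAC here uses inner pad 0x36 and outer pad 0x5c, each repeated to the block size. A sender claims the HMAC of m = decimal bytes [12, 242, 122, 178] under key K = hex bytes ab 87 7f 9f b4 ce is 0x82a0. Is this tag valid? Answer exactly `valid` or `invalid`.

Key hex bytes ab 87 7f 9f b4 ce is 6 bytes > B = 4, so hash it first: H(key) = de f4, then zero-pad to 4 bytes: K' = de f4 00 00.
K' ⊕ ipad = e8 c2 36 36; K' ⊕ opad = 82 a8 5c 5c.
Inner hash: even-index sum = 420 mod 256 = 164; odd-index sum = 668 mod 256 = 156 → a4 9c.
Outer hash (recomputed tag): even-index sum = 386 mod 256 = 130; odd-index sum = 416 mod 256 = 160 → 82 a0.
Recomputed tag = 82a0; claimed = 82a0 → match.

valid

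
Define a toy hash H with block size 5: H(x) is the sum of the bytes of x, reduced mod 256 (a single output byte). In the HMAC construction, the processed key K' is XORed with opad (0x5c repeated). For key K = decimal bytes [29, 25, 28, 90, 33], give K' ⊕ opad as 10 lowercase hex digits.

Key decimal bytes [29, 25, 28, 90, 33] = 1d 19 1c 5a 21 is exactly B = 5 bytes: K' = 1d 19 1c 5a 21.
XOR each byte with 0x5c: 1d⊕5c=41, 19⊕5c=45, 1c⊕5c=40, 5a⊕5c=06, 21⊕5c=7d.

414540067d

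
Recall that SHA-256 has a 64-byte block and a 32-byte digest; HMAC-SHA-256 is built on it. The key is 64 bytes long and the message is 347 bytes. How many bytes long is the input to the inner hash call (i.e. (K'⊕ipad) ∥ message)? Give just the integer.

Key is 64 ≤ 64 bytes, zero-padded: |K'| = 64.
Inner input = (K'⊕ipad) ∥ m → 64 + 347 = 411 bytes.

411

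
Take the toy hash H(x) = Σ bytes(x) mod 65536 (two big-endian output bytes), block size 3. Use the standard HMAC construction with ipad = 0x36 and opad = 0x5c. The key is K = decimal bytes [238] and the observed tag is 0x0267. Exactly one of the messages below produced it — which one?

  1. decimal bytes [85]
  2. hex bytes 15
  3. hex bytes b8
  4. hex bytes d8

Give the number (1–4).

Key decimal bytes [238] = ee is 1 byte ≤ B = 3; zero-pad to 3 bytes: K' = ee 00 00.
K' ⊕ ipad = d8 36 36; K' ⊕ opad = b2 5c 5c.
m1: inner = H(d8 36 36 55) = 01 99; tag = H(b2 5c 5c 01 99) = 0204
m2: inner = H(d8 36 36 15) = 01 59; tag = H(b2 5c 5c 01 59) = 01c4
m3: inner = H(d8 36 36 b8) = 01 fc; tag = H(b2 5c 5c 01 fc) = 0267 ← matches
m4: inner = H(d8 36 36 d8) = 02 1c; tag = H(b2 5c 5c 02 1c) = 0188

3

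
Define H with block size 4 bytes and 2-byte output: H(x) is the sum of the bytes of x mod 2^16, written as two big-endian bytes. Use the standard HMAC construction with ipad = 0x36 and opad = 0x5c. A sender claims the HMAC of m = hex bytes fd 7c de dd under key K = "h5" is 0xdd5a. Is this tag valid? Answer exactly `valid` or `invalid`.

Key "h5" = 68 35 is 2 bytes ≤ B = 4; zero-pad to 4 bytes: K' = 68 35 00 00.
K' ⊕ ipad = 5e 03 36 36; K' ⊕ opad = 34 69 5c 5c.
Inner hash: sum = 94+3+54+54+253+124+222+221 = 1025 → 04 01.
Outer hash (recomputed tag): sum = 52+105+92+92+4+1 = 346 → 01 5a.
Recomputed tag = 015a; claimed = dd5a → mismatch.

invalid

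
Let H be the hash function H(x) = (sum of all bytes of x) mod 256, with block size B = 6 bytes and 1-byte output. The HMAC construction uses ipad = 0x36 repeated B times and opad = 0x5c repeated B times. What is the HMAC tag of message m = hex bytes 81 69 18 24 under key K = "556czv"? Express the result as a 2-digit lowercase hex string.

Key "556czv" = 35 35 36 63 7a 76 is exactly B = 6 bytes: K' = 35 35 36 63 7a 76.
K' ⊕ ipad = 03 03 00 55 4c 40.  K' ⊕ opad = 69 69 6a 3f 26 2a.
Inner input = (K'⊕ipad) ∥ m = 03 03 00 55 4c 40 ∥ 81 69 18 24.
Inner hash: sum = 3+3+0+85+76+64+129+105+24+36 = 525; mod 256 = 13 → 0d.
Outer input = (K'⊕opad) ∥ inner = 69 69 6a 3f 26 2a ∥ 0d.
Outer hash (tag): sum = 105+105+106+63+38+42+13 = 472; mod 256 = 216 → d8.

d8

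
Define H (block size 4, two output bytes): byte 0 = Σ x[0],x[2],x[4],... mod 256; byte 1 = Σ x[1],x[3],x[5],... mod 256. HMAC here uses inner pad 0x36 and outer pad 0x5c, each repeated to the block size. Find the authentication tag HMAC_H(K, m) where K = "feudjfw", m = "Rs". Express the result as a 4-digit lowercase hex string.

Key "feudjfw" = 66 65 75 64 6a 66 77 is 7 bytes > B = 4, so hash it first: H(key) = bc 2f, then zero-pad to 4 bytes: K' = bc 2f 00 00.
K' ⊕ ipad = 8a 19 36 36.  K' ⊕ opad = e0 73 5c 5c.
Inner input = (K'⊕ipad) ∥ m = 8a 19 36 36 ∥ 52 73.
Inner hash: even-index sum = 274 mod 256 = 18; odd-index sum = 194 mod 256 = 194 → 12 c2.
Outer input = (K'⊕opad) ∥ inner = e0 73 5c 5c ∥ 12 c2.
Outer hash (tag): even-index sum = 334 mod 256 = 78; odd-index sum = 401 mod 256 = 145 → 4e 91.

4e91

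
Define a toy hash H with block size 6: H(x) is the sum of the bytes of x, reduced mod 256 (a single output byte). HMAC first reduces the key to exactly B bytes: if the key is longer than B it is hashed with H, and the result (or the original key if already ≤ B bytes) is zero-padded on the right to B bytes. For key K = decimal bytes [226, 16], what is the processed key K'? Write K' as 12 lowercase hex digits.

Key decimal bytes [226, 16] = e2 10 is 2 bytes ≤ B = 6; zero-pad to 6 bytes: K' = e2 10 00 00 00 00.

e21000000000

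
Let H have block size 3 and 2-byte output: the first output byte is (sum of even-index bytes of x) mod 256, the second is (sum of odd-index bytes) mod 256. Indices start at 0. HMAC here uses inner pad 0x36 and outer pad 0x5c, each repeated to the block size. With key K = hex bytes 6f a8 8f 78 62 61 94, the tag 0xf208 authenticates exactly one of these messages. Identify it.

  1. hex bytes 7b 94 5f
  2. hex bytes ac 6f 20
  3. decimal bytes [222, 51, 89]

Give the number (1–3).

Key hex bytes 6f a8 8f 78 62 61 94 is 7 bytes > B = 3, so hash it first: H(key) = f4 81, then zero-pad to 3 bytes: K' = f4 81 00.
K' ⊕ ipad = c2 b7 36; K' ⊕ opad = a8 dd 5c.
m1: inner = H(c2 b7 36 7b 94 5f) = 8c 91; tag = H(a8 dd 5c 8c 91) = 9569
m2: inner = H(c2 b7 36 ac 6f 20) = 67 83; tag = H(a8 dd 5c 67 83) = 8744
m3: inner = H(c2 b7 36 de 33 59) = 2b ee; tag = H(a8 dd 5c 2b ee) = f208 ← matches

3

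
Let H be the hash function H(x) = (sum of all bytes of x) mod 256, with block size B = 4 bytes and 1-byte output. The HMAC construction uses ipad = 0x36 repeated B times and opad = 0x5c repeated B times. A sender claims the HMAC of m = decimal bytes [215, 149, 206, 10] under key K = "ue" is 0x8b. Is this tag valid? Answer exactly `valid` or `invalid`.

Key "ue" = 75 65 is 2 bytes ≤ B = 4; zero-pad to 4 bytes: K' = 75 65 00 00.
K' ⊕ ipad = 43 53 36 36; K' ⊕ opad = 29 39 5c 5c.
Inner hash: sum = 67+83+54+54+215+149+206+10 = 838; mod 256 = 70 → 46.
Outer hash (recomputed tag): sum = 41+57+92+92+70 = 352; mod 256 = 96 → 60.
Recomputed tag = 60; claimed = 8b → mismatch.

invalid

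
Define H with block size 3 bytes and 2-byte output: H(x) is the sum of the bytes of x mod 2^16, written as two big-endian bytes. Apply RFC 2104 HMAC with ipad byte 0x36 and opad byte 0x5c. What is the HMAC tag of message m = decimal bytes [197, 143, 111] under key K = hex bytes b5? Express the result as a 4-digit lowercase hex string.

Key hex bytes b5 is 1 byte ≤ B = 3; zero-pad to 3 bytes: K' = b5 00 00.
K' ⊕ ipad = 83 36 36.  K' ⊕ opad = e9 5c 5c.
Inner input = (K'⊕ipad) ∥ m = 83 36 36 ∥ c5 8f 6f.
Inner hash: sum = 131+54+54+197+143+111 = 690 → 02 b2.
Outer input = (K'⊕opad) ∥ inner = e9 5c 5c ∥ 02 b2.
Outer hash (tag): sum = 233+92+92+2+178 = 597 → 02 55.

0255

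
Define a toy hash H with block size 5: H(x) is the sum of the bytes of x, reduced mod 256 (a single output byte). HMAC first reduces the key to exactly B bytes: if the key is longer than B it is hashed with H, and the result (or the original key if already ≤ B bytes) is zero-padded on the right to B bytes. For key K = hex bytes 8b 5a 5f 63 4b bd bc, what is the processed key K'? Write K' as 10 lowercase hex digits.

6b00000000

|K| = 7 > B = 5, so first hash the key.
H(K): sum = 139+90+95+99+75+189+188 = 875; mod 256 = 107 → 6b.
Zero-pad H(K) = 6b to 5 bytes: K' = 6b 00 00 00 00.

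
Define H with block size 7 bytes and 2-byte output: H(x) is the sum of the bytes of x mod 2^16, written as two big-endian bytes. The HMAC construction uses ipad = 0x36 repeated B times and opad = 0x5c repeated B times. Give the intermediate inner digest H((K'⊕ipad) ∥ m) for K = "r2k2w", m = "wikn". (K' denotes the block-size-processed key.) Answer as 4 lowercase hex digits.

030f

Key "r2k2w" = 72 32 6b 32 77 is 5 bytes ≤ B = 7; zero-pad to 7 bytes: K' = 72 32 6b 32 77 00 00.
K' ⊕ ipad = 44 04 5d 04 41 36 36.
Inner input = 44 04 5d 04 41 36 36 ∥ 77 69 6b 6e.
Inner hash: sum = 68+4+93+4+65+54+54+119+105+107+110 = 783 → 03 0f.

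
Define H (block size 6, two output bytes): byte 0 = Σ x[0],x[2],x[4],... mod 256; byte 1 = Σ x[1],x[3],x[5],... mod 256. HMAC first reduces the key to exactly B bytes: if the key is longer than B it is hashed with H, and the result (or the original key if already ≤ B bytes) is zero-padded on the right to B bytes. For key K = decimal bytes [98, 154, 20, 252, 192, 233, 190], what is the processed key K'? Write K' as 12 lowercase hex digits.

|K| = 7 > B = 6, so first hash the key.
H(K): even-index sum = 500 mod 256 = 244; odd-index sum = 639 mod 256 = 127 → f4 7f.
Zero-pad H(K) = f4 7f to 6 bytes: K' = f4 7f 00 00 00 00.

f47f00000000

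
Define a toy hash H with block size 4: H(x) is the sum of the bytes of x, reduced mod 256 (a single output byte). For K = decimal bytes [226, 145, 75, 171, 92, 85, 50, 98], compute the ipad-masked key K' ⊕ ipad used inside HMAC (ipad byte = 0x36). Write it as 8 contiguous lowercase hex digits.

98363636

Key decimal bytes [226, 145, 75, 171, 92, 85, 50, 98] = e2 91 4b ab 5c 55 32 62 is 8 bytes > B = 4, so hash it first: H(key) = ae, then zero-pad to 4 bytes: K' = ae 00 00 00.
XOR each byte with 0x36: ae⊕36=98, 00⊕36=36, 00⊕36=36, 00⊕36=36.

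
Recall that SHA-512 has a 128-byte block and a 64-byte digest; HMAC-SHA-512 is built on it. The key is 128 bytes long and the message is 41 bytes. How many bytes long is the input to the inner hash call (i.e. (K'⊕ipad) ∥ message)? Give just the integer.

169

Key is 128 ≤ 128 bytes, zero-padded: |K'| = 128.
Inner input = (K'⊕ipad) ∥ m → 128 + 41 = 169 bytes.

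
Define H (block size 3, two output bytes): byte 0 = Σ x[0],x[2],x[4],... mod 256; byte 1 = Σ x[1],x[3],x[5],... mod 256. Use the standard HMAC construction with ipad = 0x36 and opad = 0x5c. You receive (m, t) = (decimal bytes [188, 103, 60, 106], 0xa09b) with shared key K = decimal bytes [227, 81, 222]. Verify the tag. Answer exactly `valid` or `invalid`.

valid

Key decimal bytes [227, 81, 222] = e3 51 de is exactly B = 3 bytes: K' = e3 51 de.
K' ⊕ ipad = d5 67 e8; K' ⊕ opad = bf 0d 82.
Inner hash: even-index sum = 654 mod 256 = 142; odd-index sum = 351 mod 256 = 95 → 8e 5f.
Outer hash (recomputed tag): even-index sum = 416 mod 256 = 160; odd-index sum = 155 mod 256 = 155 → a0 9b.
Recomputed tag = a09b; claimed = a09b → match.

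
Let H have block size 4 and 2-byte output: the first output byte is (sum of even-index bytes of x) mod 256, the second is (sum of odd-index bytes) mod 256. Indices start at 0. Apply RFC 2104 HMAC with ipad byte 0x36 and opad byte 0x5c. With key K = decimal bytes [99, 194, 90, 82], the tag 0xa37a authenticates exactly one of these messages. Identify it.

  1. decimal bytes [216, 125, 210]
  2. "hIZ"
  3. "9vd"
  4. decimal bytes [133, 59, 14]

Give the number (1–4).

3

Key decimal bytes [99, 194, 90, 82] = 63 c2 5a 52 is exactly B = 4 bytes: K' = 63 c2 5a 52.
K' ⊕ ipad = 55 f4 6c 64; K' ⊕ opad = 3f 9e 06 0e.
m1: inner = H(55 f4 6c 64 d8 7d d2) = 6b d5; tag = H(3f 9e 06 0e 6b d5) = b081
m2: inner = H(55 f4 6c 64 68 49 5a) = 83 a1; tag = H(3f 9e 06 0e 83 a1) = c84d
m3: inner = H(55 f4 6c 64 39 76 64) = 5e ce; tag = H(3f 9e 06 0e 5e ce) = a37a ← matches
m4: inner = H(55 f4 6c 64 85 3b 0e) = 54 93; tag = H(3f 9e 06 0e 54 93) = 993f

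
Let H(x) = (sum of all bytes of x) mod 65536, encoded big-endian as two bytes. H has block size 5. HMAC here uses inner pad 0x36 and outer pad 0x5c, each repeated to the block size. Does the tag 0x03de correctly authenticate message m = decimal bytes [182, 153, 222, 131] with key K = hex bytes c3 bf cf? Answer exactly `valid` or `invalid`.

Key hex bytes c3 bf cf is 3 bytes ≤ B = 5; zero-pad to 5 bytes: K' = c3 bf cf 00 00.
K' ⊕ ipad = f5 89 f9 36 36; K' ⊕ opad = 9f e3 93 5c 5c.
Inner hash: sum = 245+137+249+54+54+182+153+222+131 = 1427 → 05 93.
Outer hash (recomputed tag): sum = 159+227+147+92+92+5+147 = 869 → 03 65.
Recomputed tag = 0365; claimed = 03de → mismatch.

invalid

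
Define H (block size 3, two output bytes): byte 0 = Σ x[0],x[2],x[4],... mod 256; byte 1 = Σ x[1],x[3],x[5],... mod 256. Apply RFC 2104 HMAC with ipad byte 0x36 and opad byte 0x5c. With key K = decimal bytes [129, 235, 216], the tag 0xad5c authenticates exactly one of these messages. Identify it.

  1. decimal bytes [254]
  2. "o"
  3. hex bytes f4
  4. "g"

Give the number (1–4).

2

Key decimal bytes [129, 235, 216] = 81 eb d8 is exactly B = 3 bytes: K' = 81 eb d8.
K' ⊕ ipad = b7 dd ee; K' ⊕ opad = dd b7 84.
m1: inner = H(b7 dd ee fe) = a5 db; tag = H(dd b7 84 a5 db) = 3c5c
m2: inner = H(b7 dd ee 6f) = a5 4c; tag = H(dd b7 84 a5 4c) = ad5c ← matches
m3: inner = H(b7 dd ee f4) = a5 d1; tag = H(dd b7 84 a5 d1) = 325c
m4: inner = H(b7 dd ee 67) = a5 44; tag = H(dd b7 84 a5 44) = a55c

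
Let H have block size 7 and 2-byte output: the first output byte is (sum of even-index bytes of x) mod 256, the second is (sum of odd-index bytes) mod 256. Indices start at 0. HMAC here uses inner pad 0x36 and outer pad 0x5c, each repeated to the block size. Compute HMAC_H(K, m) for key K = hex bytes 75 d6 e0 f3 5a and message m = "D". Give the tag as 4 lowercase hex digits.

6650

Key hex bytes 75 d6 e0 f3 5a is 5 bytes ≤ B = 7; zero-pad to 7 bytes: K' = 75 d6 e0 f3 5a 00 00.
K' ⊕ ipad = 43 e0 d6 c5 6c 36 36.  K' ⊕ opad = 29 8a bc af 06 5c 5c.
Inner input = (K'⊕ipad) ∥ m = 43 e0 d6 c5 6c 36 36 ∥ 44.
Inner hash: even-index sum = 443 mod 256 = 187; odd-index sum = 543 mod 256 = 31 → bb 1f.
Outer input = (K'⊕opad) ∥ inner = 29 8a bc af 06 5c 5c ∥ bb 1f.
Outer hash (tag): even-index sum = 358 mod 256 = 102; odd-index sum = 592 mod 256 = 80 → 66 50.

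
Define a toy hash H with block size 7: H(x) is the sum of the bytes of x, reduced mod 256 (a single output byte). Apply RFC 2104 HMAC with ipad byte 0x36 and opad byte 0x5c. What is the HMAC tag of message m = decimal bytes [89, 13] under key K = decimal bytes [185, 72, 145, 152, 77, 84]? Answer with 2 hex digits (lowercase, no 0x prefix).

Key decimal bytes [185, 72, 145, 152, 77, 84] = b9 48 91 98 4d 54 is 6 bytes ≤ B = 7; zero-pad to 7 bytes: K' = b9 48 91 98 4d 54 00.
K' ⊕ ipad = 8f 7e a7 ae 7b 62 36.  K' ⊕ opad = e5 14 cd c4 11 08 5c.
Inner input = (K'⊕ipad) ∥ m = 8f 7e a7 ae 7b 62 36 ∥ 59 0d.
Inner hash: sum = 143+126+167+174+123+98+54+89+13 = 987; mod 256 = 219 → db.
Outer input = (K'⊕opad) ∥ inner = e5 14 cd c4 11 08 5c ∥ db.
Outer hash (tag): sum = 229+20+205+196+17+8+92+219 = 986; mod 256 = 218 → da.

da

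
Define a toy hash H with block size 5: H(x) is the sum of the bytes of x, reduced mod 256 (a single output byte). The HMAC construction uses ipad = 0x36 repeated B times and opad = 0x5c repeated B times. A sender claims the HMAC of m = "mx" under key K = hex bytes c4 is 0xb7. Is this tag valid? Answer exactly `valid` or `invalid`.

valid

Key hex bytes c4 is 1 byte ≤ B = 5; zero-pad to 5 bytes: K' = c4 00 00 00 00.
K' ⊕ ipad = f2 36 36 36 36; K' ⊕ opad = 98 5c 5c 5c 5c.
Inner hash: sum = 242+54+54+54+54+109+120 = 687; mod 256 = 175 → af.
Outer hash (recomputed tag): sum = 152+92+92+92+92+175 = 695; mod 256 = 183 → b7.
Recomputed tag = b7; claimed = b7 → match.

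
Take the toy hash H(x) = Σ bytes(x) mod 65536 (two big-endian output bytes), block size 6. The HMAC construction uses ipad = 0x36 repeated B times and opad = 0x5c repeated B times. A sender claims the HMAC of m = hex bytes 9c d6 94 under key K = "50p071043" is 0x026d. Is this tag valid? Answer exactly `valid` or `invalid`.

valid

Key "50p071043" = 35 30 70 30 37 31 30 34 33 is 9 bytes > B = 6, so hash it first: H(key) = 02 04, then zero-pad to 6 bytes: K' = 02 04 00 00 00 00.
K' ⊕ ipad = 34 32 36 36 36 36; K' ⊕ opad = 5e 58 5c 5c 5c 5c.
Inner hash: sum = 52+50+54+54+54+54+156+214+148 = 836 → 03 44.
Outer hash (recomputed tag): sum = 94+88+92+92+92+92+3+68 = 621 → 02 6d.
Recomputed tag = 026d; claimed = 026d → match.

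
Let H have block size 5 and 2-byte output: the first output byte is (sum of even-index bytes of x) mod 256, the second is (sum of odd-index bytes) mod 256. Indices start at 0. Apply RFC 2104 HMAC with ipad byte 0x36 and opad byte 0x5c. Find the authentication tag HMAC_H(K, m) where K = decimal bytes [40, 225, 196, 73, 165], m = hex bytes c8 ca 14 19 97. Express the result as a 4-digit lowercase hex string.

ce58

Key decimal bytes [40, 225, 196, 73, 165] = 28 e1 c4 49 a5 is exactly B = 5 bytes: K' = 28 e1 c4 49 a5.
K' ⊕ ipad = 1e d7 f2 7f 93.  K' ⊕ opad = 74 bd 98 15 f9.
Inner input = (K'⊕ipad) ∥ m = 1e d7 f2 7f 93 ∥ c8 ca 14 19 97.
Inner hash: even-index sum = 646 mod 256 = 134; odd-index sum = 713 mod 256 = 201 → 86 c9.
Outer input = (K'⊕opad) ∥ inner = 74 bd 98 15 f9 ∥ 86 c9.
Outer hash (tag): even-index sum = 718 mod 256 = 206; odd-index sum = 344 mod 256 = 88 → ce 58.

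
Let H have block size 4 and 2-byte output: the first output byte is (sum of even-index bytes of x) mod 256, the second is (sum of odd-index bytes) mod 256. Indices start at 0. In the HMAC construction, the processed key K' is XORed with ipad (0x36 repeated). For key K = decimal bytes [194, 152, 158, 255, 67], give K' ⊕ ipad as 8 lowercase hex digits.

95a13636

Key decimal bytes [194, 152, 158, 255, 67] = c2 98 9e ff 43 is 5 bytes > B = 4, so hash it first: H(key) = a3 97, then zero-pad to 4 bytes: K' = a3 97 00 00.
XOR each byte with 0x36: a3⊕36=95, 97⊕36=a1, 00⊕36=36, 00⊕36=36.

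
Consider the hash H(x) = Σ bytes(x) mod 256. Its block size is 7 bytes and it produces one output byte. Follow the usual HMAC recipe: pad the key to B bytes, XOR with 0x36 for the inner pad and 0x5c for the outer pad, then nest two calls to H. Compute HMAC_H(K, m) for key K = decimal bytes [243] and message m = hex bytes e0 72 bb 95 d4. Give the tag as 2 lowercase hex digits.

56

Key decimal bytes [243] = f3 is 1 byte ≤ B = 7; zero-pad to 7 bytes: K' = f3 00 00 00 00 00 00.
K' ⊕ ipad = c5 36 36 36 36 36 36.  K' ⊕ opad = af 5c 5c 5c 5c 5c 5c.
Inner input = (K'⊕ipad) ∥ m = c5 36 36 36 36 36 36 ∥ e0 72 bb 95 d4.
Inner hash: sum = 197+54+54+54+54+54+54+224+114+187+149+212 = 1407; mod 256 = 127 → 7f.
Outer input = (K'⊕opad) ∥ inner = af 5c 5c 5c 5c 5c 5c ∥ 7f.
Outer hash (tag): sum = 175+92+92+92+92+92+92+127 = 854; mod 256 = 86 → 56.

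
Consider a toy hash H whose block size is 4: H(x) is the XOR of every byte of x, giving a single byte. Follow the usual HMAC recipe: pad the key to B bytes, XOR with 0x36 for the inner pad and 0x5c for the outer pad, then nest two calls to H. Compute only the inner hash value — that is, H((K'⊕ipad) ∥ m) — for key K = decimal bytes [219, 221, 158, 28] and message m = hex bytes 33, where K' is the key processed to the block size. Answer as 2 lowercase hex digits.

b7

Key decimal bytes [219, 221, 158, 28] = db dd 9e 1c is exactly B = 4 bytes: K' = db dd 9e 1c.
K' ⊕ ipad = ed eb a8 2a.
Inner input = ed eb a8 2a ∥ 33.
Inner hash: XOR ed⊕eb⊕a8⊕2a⊕33 = b7.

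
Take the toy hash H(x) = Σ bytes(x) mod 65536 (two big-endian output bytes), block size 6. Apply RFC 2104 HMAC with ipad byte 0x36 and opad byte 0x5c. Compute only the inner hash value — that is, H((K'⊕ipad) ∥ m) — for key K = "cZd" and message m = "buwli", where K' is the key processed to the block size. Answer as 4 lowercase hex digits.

Key "cZd" = 63 5a 64 is 3 bytes ≤ B = 6; zero-pad to 6 bytes: K' = 63 5a 64 00 00 00.
K' ⊕ ipad = 55 6c 52 36 36 36.
Inner input = 55 6c 52 36 36 36 ∥ 62 75 77 6c 69.
Inner hash: sum = 85+108+82+54+54+54+98+117+119+108+105 = 984 → 03 d8.

03d8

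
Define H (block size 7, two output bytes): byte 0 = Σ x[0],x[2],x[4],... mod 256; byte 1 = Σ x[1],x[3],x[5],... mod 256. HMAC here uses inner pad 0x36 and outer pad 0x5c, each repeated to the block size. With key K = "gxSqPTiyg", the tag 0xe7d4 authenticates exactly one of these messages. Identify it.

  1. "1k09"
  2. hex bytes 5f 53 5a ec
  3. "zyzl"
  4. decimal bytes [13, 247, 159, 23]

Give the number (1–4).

1

Key "gxSqPTiyg" = 67 78 53 71 50 54 69 79 67 is 9 bytes > B = 7, so hash it first: H(key) = da b6, then zero-pad to 7 bytes: K' = da b6 00 00 00 00 00.
K' ⊕ ipad = ec 80 36 36 36 36 36; K' ⊕ opad = 86 ea 5c 5c 5c 5c 5c.
m1: inner = H(ec 80 36 36 36 36 36 31 6b 30 39) = 32 4d; tag = H(86 ea 5c 5c 5c 5c 5c 32 4d) = e7d4 ← matches
m2: inner = H(ec 80 36 36 36 36 36 5f 53 5a ec) = cd a5; tag = H(86 ea 5c 5c 5c 5c 5c cd a5) = 3f6f
m3: inner = H(ec 80 36 36 36 36 36 7a 79 7a 6c) = 73 e0; tag = H(86 ea 5c 5c 5c 5c 5c 73 e0) = 7a15
m4: inner = H(ec 80 36 36 36 36 36 0d f7 9f 17) = 9c 98; tag = H(86 ea 5c 5c 5c 5c 5c 9c 98) = 323e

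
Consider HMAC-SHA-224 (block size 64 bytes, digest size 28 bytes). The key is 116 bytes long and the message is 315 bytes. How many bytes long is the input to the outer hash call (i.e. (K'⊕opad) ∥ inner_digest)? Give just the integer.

92

Key is 116 > 64 bytes, so it is hashed to 28 bytes then zero-padded to 64: |K'| = 64.
Outer input = (K'⊕opad) ∥ H(inner) → 64 + 28 = 92 bytes.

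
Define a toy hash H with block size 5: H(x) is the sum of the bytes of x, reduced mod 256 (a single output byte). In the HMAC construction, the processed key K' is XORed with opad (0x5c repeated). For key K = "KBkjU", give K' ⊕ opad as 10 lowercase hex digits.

Key "KBkjU" = 4b 42 6b 6a 55 is exactly B = 5 bytes: K' = 4b 42 6b 6a 55.
XOR each byte with 0x5c: 4b⊕5c=17, 42⊕5c=1e, 6b⊕5c=37, 6a⊕5c=36, 55⊕5c=09.

171e373609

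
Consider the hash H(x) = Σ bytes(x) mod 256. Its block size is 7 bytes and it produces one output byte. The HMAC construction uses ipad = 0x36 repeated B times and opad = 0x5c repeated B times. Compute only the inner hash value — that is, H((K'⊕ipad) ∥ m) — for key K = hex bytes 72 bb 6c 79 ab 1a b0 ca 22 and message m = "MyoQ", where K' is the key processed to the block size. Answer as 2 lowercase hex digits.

0f

Key hex bytes 72 bb 6c 79 ab 1a b0 ca 22 is 9 bytes > B = 7, so hash it first: H(key) = 73, then zero-pad to 7 bytes: K' = 73 00 00 00 00 00 00.
K' ⊕ ipad = 45 36 36 36 36 36 36.
Inner input = 45 36 36 36 36 36 36 ∥ 4d 79 6f 51.
Inner hash: sum = 69+54+54+54+54+54+54+77+121+111+81 = 783; mod 256 = 15 → 0f.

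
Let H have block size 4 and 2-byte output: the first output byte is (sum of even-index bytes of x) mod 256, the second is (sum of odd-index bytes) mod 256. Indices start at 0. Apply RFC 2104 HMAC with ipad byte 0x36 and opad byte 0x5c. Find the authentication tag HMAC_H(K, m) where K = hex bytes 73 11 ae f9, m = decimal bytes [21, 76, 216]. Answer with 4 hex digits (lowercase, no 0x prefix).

Key hex bytes 73 11 ae f9 is exactly B = 4 bytes: K' = 73 11 ae f9.
K' ⊕ ipad = 45 27 98 cf.  K' ⊕ opad = 2f 4d f2 a5.
Inner input = (K'⊕ipad) ∥ m = 45 27 98 cf ∥ 15 4c d8.
Inner hash: even-index sum = 458 mod 256 = 202; odd-index sum = 322 mod 256 = 66 → ca 42.
Outer input = (K'⊕opad) ∥ inner = 2f 4d f2 a5 ∥ ca 42.
Outer hash (tag): even-index sum = 491 mod 256 = 235; odd-index sum = 308 mod 256 = 52 → eb 34.

eb34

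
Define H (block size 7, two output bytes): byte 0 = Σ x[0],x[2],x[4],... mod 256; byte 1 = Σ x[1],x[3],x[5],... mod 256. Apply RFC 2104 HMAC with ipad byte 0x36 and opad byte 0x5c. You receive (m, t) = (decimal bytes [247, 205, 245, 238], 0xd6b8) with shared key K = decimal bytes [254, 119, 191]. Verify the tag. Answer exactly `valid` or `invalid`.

Key decimal bytes [254, 119, 191] = fe 77 bf is 3 bytes ≤ B = 7; zero-pad to 7 bytes: K' = fe 77 bf 00 00 00 00.
K' ⊕ ipad = c8 41 89 36 36 36 36; K' ⊕ opad = a2 2b e3 5c 5c 5c 5c.
Inner hash: even-index sum = 888 mod 256 = 120; odd-index sum = 665 mod 256 = 153 → 78 99.
Outer hash (recomputed tag): even-index sum = 726 mod 256 = 214; odd-index sum = 347 mod 256 = 91 → d6 5b.
Recomputed tag = d65b; claimed = d6b8 → mismatch.

invalid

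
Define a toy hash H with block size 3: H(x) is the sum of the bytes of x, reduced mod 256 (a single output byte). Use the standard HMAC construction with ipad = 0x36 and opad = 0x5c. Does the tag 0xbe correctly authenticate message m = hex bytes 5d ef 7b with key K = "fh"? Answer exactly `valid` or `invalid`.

invalid

Key "fh" = 66 68 is 2 bytes ≤ B = 3; zero-pad to 3 bytes: K' = 66 68 00.
K' ⊕ ipad = 50 5e 36; K' ⊕ opad = 3a 34 5c.
Inner hash: sum = 80+94+54+93+239+123 = 683; mod 256 = 171 → ab.
Outer hash (recomputed tag): sum = 58+52+92+171 = 373; mod 256 = 117 → 75.
Recomputed tag = 75; claimed = be → mismatch.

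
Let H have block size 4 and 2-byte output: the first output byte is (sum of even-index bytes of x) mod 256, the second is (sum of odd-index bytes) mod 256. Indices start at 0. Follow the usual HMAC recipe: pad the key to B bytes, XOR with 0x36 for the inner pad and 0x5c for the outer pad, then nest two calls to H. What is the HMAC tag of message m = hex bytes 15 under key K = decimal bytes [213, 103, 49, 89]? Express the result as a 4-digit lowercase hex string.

f500

Key decimal bytes [213, 103, 49, 89] = d5 67 31 59 is exactly B = 4 bytes: K' = d5 67 31 59.
K' ⊕ ipad = e3 51 07 6f.  K' ⊕ opad = 89 3b 6d 05.
Inner input = (K'⊕ipad) ∥ m = e3 51 07 6f ∥ 15.
Inner hash: even-index sum = 255 mod 256 = 255; odd-index sum = 192 mod 256 = 192 → ff c0.
Outer input = (K'⊕opad) ∥ inner = 89 3b 6d 05 ∥ ff c0.
Outer hash (tag): even-index sum = 501 mod 256 = 245; odd-index sum = 256 mod 256 = 0 → f5 00.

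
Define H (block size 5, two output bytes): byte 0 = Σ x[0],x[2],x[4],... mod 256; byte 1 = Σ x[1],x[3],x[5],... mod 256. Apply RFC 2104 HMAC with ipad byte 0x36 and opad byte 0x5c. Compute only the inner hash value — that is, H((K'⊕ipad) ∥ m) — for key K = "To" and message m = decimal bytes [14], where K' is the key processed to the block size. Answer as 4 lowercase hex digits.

Key "To" = 54 6f is 2 bytes ≤ B = 5; zero-pad to 5 bytes: K' = 54 6f 00 00 00.
K' ⊕ ipad = 62 59 36 36 36.
Inner input = 62 59 36 36 36 ∥ 0e.
Inner hash: even-index sum = 206 mod 256 = 206; odd-index sum = 157 mod 256 = 157 → ce 9d.

ce9d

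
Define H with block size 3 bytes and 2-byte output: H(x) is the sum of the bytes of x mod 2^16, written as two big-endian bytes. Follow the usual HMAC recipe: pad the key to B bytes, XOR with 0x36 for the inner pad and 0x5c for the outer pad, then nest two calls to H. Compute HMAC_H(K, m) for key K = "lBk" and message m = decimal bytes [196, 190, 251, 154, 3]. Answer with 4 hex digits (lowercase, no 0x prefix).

00ce

Key "lBk" = 6c 42 6b is exactly B = 3 bytes: K' = 6c 42 6b.
K' ⊕ ipad = 5a 74 5d.  K' ⊕ opad = 30 1e 37.
Inner input = (K'⊕ipad) ∥ m = 5a 74 5d ∥ c4 be fb 9a 03.
Inner hash: sum = 90+116+93+196+190+251+154+3 = 1093 → 04 45.
Outer input = (K'⊕opad) ∥ inner = 30 1e 37 ∥ 04 45.
Outer hash (tag): sum = 48+30+55+4+69 = 206 → 00 ce.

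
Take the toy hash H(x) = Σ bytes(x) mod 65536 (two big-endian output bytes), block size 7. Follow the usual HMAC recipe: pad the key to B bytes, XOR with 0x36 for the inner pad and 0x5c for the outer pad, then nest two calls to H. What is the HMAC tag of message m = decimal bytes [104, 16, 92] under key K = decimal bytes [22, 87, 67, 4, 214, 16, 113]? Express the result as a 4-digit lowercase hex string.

021b

Key decimal bytes [22, 87, 67, 4, 214, 16, 113] = 16 57 43 04 d6 10 71 is exactly B = 7 bytes: K' = 16 57 43 04 d6 10 71.
K' ⊕ ipad = 20 61 75 32 e0 26 47.  K' ⊕ opad = 4a 0b 1f 58 8a 4c 2d.
Inner input = (K'⊕ipad) ∥ m = 20 61 75 32 e0 26 47 ∥ 68 10 5c.
Inner hash: sum = 32+97+117+50+224+38+71+104+16+92 = 841 → 03 49.
Outer input = (K'⊕opad) ∥ inner = 4a 0b 1f 58 8a 4c 2d ∥ 03 49.
Outer hash (tag): sum = 74+11+31+88+138+76+45+3+73 = 539 → 02 1b.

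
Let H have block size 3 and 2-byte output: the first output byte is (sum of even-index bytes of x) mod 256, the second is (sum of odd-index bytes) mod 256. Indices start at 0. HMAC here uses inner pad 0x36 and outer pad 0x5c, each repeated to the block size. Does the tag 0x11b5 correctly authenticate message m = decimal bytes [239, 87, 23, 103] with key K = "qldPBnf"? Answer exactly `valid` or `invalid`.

Key "qldPBnf" = 71 6c 64 50 42 6e 66 is 7 bytes > B = 3, so hash it first: H(key) = 7d 2a, then zero-pad to 3 bytes: K' = 7d 2a 00.
K' ⊕ ipad = 4b 1c 36; K' ⊕ opad = 21 76 5c.
Inner hash: even-index sum = 319 mod 256 = 63; odd-index sum = 290 mod 256 = 34 → 3f 22.
Outer hash (recomputed tag): even-index sum = 159 mod 256 = 159; odd-index sum = 181 mod 256 = 181 → 9f b5.
Recomputed tag = 9fb5; claimed = 11b5 → mismatch.

invalid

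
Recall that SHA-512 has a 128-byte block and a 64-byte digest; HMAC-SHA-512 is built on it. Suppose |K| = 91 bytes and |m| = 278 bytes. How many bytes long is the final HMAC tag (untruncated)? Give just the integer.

The tag is one SHA-512 digest: 64 bytes.

64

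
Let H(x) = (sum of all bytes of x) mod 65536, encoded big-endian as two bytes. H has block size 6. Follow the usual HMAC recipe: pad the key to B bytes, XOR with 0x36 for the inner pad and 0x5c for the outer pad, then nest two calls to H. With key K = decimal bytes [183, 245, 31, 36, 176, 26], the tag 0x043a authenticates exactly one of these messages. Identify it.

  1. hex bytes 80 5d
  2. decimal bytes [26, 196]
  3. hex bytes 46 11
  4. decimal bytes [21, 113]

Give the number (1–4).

Key decimal bytes [183, 245, 31, 36, 176, 26] = b7 f5 1f 24 b0 1a is exactly B = 6 bytes: K' = b7 f5 1f 24 b0 1a.
K' ⊕ ipad = 81 c3 29 12 86 2c; K' ⊕ opad = eb a9 43 78 ec 46.
m1: inner = H(81 c3 29 12 86 2c 80 5d) = 03 0e; tag = H(eb a9 43 78 ec 46 03 0e) = 0392
m2: inner = H(81 c3 29 12 86 2c 1a c4) = 03 0f; tag = H(eb a9 43 78 ec 46 03 0f) = 0393
m3: inner = H(81 c3 29 12 86 2c 46 11) = 02 88; tag = H(eb a9 43 78 ec 46 02 88) = 040b
m4: inner = H(81 c3 29 12 86 2c 15 71) = 02 b7; tag = H(eb a9 43 78 ec 46 02 b7) = 043a ← matches

4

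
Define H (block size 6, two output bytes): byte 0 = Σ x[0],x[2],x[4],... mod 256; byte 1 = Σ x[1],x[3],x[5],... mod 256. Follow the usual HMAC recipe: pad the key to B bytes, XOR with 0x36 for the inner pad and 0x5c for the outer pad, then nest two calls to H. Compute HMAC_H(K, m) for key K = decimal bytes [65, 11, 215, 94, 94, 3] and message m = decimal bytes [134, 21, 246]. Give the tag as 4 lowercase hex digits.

Key decimal bytes [65, 11, 215, 94, 94, 3] = 41 0b d7 5e 5e 03 is exactly B = 6 bytes: K' = 41 0b d7 5e 5e 03.
K' ⊕ ipad = 77 3d e1 68 68 35.  K' ⊕ opad = 1d 57 8b 02 02 5f.
Inner input = (K'⊕ipad) ∥ m = 77 3d e1 68 68 35 ∥ 86 15 f6.
Inner hash: even-index sum = 828 mod 256 = 60; odd-index sum = 239 mod 256 = 239 → 3c ef.
Outer input = (K'⊕opad) ∥ inner = 1d 57 8b 02 02 5f ∥ 3c ef.
Outer hash (tag): even-index sum = 230 mod 256 = 230; odd-index sum = 423 mod 256 = 167 → e6 a7.

e6a7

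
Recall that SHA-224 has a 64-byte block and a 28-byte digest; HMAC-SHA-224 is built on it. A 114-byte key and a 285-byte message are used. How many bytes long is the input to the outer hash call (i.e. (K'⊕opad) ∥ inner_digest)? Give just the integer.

Key is 114 > 64 bytes, so it is hashed to 28 bytes then zero-padded to 64: |K'| = 64.
Outer input = (K'⊕opad) ∥ H(inner) → 64 + 28 = 92 bytes.

92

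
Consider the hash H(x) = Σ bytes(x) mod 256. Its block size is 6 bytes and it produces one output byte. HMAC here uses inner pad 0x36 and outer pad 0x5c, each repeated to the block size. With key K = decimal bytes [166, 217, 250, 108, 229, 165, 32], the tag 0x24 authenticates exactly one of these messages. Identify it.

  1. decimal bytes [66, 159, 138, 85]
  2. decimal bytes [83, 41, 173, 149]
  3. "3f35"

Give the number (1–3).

2

Key decimal bytes [166, 217, 250, 108, 229, 165, 32] = a6 d9 fa 6c e5 a5 20 is 7 bytes > B = 6, so hash it first: H(key) = 8f, then zero-pad to 6 bytes: K' = 8f 00 00 00 00 00.
K' ⊕ ipad = b9 36 36 36 36 36; K' ⊕ opad = d3 5c 5c 5c 5c 5c.
m1: inner = H(b9 36 36 36 36 36 42 9f 8a 55) = 87; tag = H(d3 5c 5c 5c 5c 5c 87) = 26
m2: inner = H(b9 36 36 36 36 36 53 29 ad 95) = 85; tag = H(d3 5c 5c 5c 5c 5c 85) = 24 ← matches
m3: inner = H(b9 36 36 36 36 36 33 66 33 35) = c8; tag = H(d3 5c 5c 5c 5c 5c c8) = 67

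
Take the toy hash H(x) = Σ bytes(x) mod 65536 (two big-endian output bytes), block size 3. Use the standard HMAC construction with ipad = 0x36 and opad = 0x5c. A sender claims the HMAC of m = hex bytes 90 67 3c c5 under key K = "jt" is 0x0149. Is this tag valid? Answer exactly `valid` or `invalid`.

invalid

Key "jt" = 6a 74 is 2 bytes ≤ B = 3; zero-pad to 3 bytes: K' = 6a 74 00.
K' ⊕ ipad = 5c 42 36; K' ⊕ opad = 36 28 5c.
Inner hash: sum = 92+66+54+144+103+60+197 = 716 → 02 cc.
Outer hash (recomputed tag): sum = 54+40+92+2+204 = 392 → 01 88.
Recomputed tag = 0188; claimed = 0149 → mismatch.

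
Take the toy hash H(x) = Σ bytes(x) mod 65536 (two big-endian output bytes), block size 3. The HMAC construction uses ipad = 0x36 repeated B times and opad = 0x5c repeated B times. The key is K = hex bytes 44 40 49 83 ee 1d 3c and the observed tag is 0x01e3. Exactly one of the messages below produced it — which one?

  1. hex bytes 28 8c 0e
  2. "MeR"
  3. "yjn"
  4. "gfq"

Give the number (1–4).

Key hex bytes 44 40 49 83 ee 1d 3c is 7 bytes > B = 3, so hash it first: H(key) = 02 97, then zero-pad to 3 bytes: K' = 02 97 00.
K' ⊕ ipad = 34 a1 36; K' ⊕ opad = 5e cb 5c.
m1: inner = H(34 a1 36 28 8c 0e) = 01 cd; tag = H(5e cb 5c 01 cd) = 0253
m2: inner = H(34 a1 36 4d 65 52) = 02 0f; tag = H(5e cb 5c 02 0f) = 0196
m3: inner = H(34 a1 36 79 6a 6e) = 02 5c; tag = H(5e cb 5c 02 5c) = 01e3 ← matches
m4: inner = H(34 a1 36 67 66 71) = 02 49; tag = H(5e cb 5c 02 49) = 01d0

3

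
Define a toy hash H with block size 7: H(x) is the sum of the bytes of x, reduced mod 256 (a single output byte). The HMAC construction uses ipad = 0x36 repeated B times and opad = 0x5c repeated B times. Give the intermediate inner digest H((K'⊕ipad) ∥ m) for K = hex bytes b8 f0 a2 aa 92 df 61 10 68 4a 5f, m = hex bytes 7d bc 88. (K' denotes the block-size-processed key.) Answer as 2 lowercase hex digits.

d6

Key hex bytes b8 f0 a2 aa 92 df 61 10 68 4a 5f is 11 bytes > B = 7, so hash it first: H(key) = e7, then zero-pad to 7 bytes: K' = e7 00 00 00 00 00 00.
K' ⊕ ipad = d1 36 36 36 36 36 36.
Inner input = d1 36 36 36 36 36 36 ∥ 7d bc 88.
Inner hash: sum = 209+54+54+54+54+54+54+125+188+136 = 982; mod 256 = 214 → d6.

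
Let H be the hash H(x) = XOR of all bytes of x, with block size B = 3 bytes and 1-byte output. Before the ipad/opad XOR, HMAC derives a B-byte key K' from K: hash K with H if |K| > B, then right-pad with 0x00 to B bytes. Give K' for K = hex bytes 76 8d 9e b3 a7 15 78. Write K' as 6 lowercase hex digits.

1c0000

|K| = 7 > B = 3, so first hash the key.
H(K): XOR 76⊕8d⊕9e⊕b3⊕a7⊕15⊕78 = 1c.
Zero-pad H(K) = 1c to 3 bytes: K' = 1c 00 00.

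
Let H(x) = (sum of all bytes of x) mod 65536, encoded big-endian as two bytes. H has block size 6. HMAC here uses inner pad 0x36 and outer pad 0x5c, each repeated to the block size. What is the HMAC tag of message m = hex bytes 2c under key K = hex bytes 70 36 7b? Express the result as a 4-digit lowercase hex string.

Key hex bytes 70 36 7b is 3 bytes ≤ B = 6; zero-pad to 6 bytes: K' = 70 36 7b 00 00 00.
K' ⊕ ipad = 46 00 4d 36 36 36.  K' ⊕ opad = 2c 6a 27 5c 5c 5c.
Inner input = (K'⊕ipad) ∥ m = 46 00 4d 36 36 36 ∥ 2c.
Inner hash: sum = 70+0+77+54+54+54+44 = 353 → 01 61.
Outer input = (K'⊕opad) ∥ inner = 2c 6a 27 5c 5c 5c ∥ 01 61.
Outer hash (tag): sum = 44+106+39+92+92+92+1+97 = 563 → 02 33.

0233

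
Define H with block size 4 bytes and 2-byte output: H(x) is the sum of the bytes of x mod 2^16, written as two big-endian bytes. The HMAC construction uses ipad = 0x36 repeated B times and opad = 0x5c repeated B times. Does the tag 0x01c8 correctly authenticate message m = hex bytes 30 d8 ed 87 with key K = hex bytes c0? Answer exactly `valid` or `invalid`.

valid

Key hex bytes c0 is 1 byte ≤ B = 4; zero-pad to 4 bytes: K' = c0 00 00 00.
K' ⊕ ipad = f6 36 36 36; K' ⊕ opad = 9c 5c 5c 5c.
Inner hash: sum = 246+54+54+54+48+216+237+135 = 1044 → 04 14.
Outer hash (recomputed tag): sum = 156+92+92+92+4+20 = 456 → 01 c8.
Recomputed tag = 01c8; claimed = 01c8 → match.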